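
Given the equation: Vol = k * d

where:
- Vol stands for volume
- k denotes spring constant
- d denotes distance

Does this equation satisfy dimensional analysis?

No

Vol (volume) has dimensions [L^3].
k (spring constant) has dimensions [M T^-2].
d (distance) has dimensions [L].

Left side: [L^3]
Right side: [L M T^-2]

The two sides have different dimensions, so the equation is NOT dimensionally consistent.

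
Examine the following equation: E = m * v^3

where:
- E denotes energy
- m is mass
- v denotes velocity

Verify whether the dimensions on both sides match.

No

E (energy) has dimensions [L^2 M T^-2].
m (mass) has dimensions [M].
v (velocity) has dimensions [L T^-1].

Left side: [L^2 M T^-2]
Right side: [L^3 M T^-3]

The two sides have different dimensions, so the equation is NOT dimensionally consistent.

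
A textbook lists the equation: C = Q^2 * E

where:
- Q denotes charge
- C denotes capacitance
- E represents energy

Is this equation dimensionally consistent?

No

Q (charge) has dimensions [I T].
C (capacitance) has dimensions [I^2 L^-2 M^-1 T^4].
E (energy) has dimensions [L^2 M T^-2].

Left side: [I^2 L^-2 M^-1 T^4]
Right side: [I^2 L^2 M]

The two sides have different dimensions, so the equation is NOT dimensionally consistent.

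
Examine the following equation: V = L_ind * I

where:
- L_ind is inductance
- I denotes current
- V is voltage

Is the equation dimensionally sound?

No

L_ind (inductance) has dimensions [I^-2 L^2 M T^-2].
I (current) has dimensions [I].
V (voltage) has dimensions [I^-1 L^2 M T^-3].

Left side: [I^-1 L^2 M T^-3]
Right side: [I^-1 L^2 M T^-2]

The two sides have different dimensions, so the equation is NOT dimensionally consistent.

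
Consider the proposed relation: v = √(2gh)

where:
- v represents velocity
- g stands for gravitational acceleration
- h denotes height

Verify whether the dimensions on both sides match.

Yes

v (velocity) has dimensions [L T^-1].
g (gravitational acceleration) has dimensions [L T^-2].
h (height) has dimensions [L].

Left side: [L T^-1]
Right side: [L T^-1]

Both sides have the same dimensions, so the equation is dimensionally consistent.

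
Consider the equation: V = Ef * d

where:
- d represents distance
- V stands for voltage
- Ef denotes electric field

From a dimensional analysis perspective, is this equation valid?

Yes

d (distance) has dimensions [L].
V (voltage) has dimensions [I^-1 L^2 M T^-3].
Ef (electric field) has dimensions [I^-1 L M T^-3].

Left side: [I^-1 L^2 M T^-3]
Right side: [I^-1 L^2 M T^-3]

Both sides have the same dimensions, so the equation is dimensionally consistent.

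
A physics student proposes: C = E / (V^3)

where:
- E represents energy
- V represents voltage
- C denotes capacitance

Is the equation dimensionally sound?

No

E (energy) has dimensions [L^2 M T^-2].
V (voltage) has dimensions [I^-1 L^2 M T^-3].
C (capacitance) has dimensions [I^2 L^-2 M^-1 T^4].

Left side: [I^2 L^-2 M^-1 T^4]
Right side: [I^3 L^-4 M^-2 T^7]

The two sides have different dimensions, so the equation is NOT dimensionally consistent.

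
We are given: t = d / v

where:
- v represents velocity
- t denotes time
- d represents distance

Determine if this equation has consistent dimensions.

Yes

v (velocity) has dimensions [L T^-1].
t (time) has dimensions [T].
d (distance) has dimensions [L].

Left side: [T]
Right side: [T]

Both sides have the same dimensions, so the equation is dimensionally consistent.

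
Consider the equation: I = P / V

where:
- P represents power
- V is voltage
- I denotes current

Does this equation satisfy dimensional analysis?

Yes

P (power) has dimensions [L^2 M T^-3].
V (voltage) has dimensions [I^-1 L^2 M T^-3].
I (current) has dimensions [I].

Left side: [I]
Right side: [I]

Both sides have the same dimensions, so the equation is dimensionally consistent.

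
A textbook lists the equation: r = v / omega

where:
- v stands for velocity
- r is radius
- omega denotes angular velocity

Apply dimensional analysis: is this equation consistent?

Yes

v (velocity) has dimensions [L T^-1].
r (radius) has dimensions [L].
omega (angular velocity) has dimensions [T^-1].

Left side: [L]
Right side: [L]

Both sides have the same dimensions, so the equation is dimensionally consistent.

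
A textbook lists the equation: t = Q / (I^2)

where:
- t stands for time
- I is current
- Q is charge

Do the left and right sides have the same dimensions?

No

t (time) has dimensions [T].
I (current) has dimensions [I].
Q (charge) has dimensions [I T].

Left side: [T]
Right side: [I^-1 T]

The two sides have different dimensions, so the equation is NOT dimensionally consistent.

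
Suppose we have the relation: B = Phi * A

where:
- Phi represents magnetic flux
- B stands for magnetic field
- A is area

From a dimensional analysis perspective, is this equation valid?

No

Phi (magnetic flux) has dimensions [I^-1 L^2 M T^-2].
B (magnetic field) has dimensions [I^-1 M T^-2].
A (area) has dimensions [L^2].

Left side: [I^-1 M T^-2]
Right side: [I^-1 L^4 M T^-2]

The two sides have different dimensions, so the equation is NOT dimensionally consistent.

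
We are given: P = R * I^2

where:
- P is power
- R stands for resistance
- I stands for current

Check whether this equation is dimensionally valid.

Yes

P (power) has dimensions [L^2 M T^-3].
R (resistance) has dimensions [I^-2 L^2 M T^-3].
I (current) has dimensions [I].

Left side: [L^2 M T^-3]
Right side: [L^2 M T^-3]

Both sides have the same dimensions, so the equation is dimensionally consistent.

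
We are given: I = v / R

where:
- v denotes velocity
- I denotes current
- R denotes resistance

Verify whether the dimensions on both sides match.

No

v (velocity) has dimensions [L T^-1].
I (current) has dimensions [I].
R (resistance) has dimensions [I^-2 L^2 M T^-3].

Left side: [I]
Right side: [I^2 L^-1 M^-1 T^2]

The two sides have different dimensions, so the equation is NOT dimensionally consistent.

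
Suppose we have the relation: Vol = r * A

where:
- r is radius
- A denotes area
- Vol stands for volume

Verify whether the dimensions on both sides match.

Yes

r (radius) has dimensions [L].
A (area) has dimensions [L^2].
Vol (volume) has dimensions [L^3].

Left side: [L^3]
Right side: [L^3]

Both sides have the same dimensions, so the equation is dimensionally consistent.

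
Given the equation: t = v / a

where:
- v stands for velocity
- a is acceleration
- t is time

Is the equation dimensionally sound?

Yes

v (velocity) has dimensions [L T^-1].
a (acceleration) has dimensions [L T^-2].
t (time) has dimensions [T].

Left side: [T]
Right side: [T]

Both sides have the same dimensions, so the equation is dimensionally consistent.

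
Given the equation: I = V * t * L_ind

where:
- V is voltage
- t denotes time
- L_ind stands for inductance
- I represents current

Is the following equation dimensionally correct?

No

V (voltage) has dimensions [I^-1 L^2 M T^-3].
t (time) has dimensions [T].
L_ind (inductance) has dimensions [I^-2 L^2 M T^-2].
I (current) has dimensions [I].

Left side: [I]
Right side: [I^-3 L^4 M^2 T^-4]

The two sides have different dimensions, so the equation is NOT dimensionally consistent.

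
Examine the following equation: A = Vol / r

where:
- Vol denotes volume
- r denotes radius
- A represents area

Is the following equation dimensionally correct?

Yes

Vol (volume) has dimensions [L^3].
r (radius) has dimensions [L].
A (area) has dimensions [L^2].

Left side: [L^2]
Right side: [L^2]

Both sides have the same dimensions, so the equation is dimensionally consistent.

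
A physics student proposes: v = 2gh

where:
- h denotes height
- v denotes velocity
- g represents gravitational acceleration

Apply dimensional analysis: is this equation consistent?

No

h (height) has dimensions [L].
v (velocity) has dimensions [L T^-1].
g (gravitational acceleration) has dimensions [L T^-2].

Left side: [L T^-1]
Right side: [L^2 T^-2]

The two sides have different dimensions, so the equation is NOT dimensionally consistent.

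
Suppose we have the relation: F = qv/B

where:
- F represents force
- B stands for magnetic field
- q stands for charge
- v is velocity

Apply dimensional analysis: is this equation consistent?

No

F (force) has dimensions [L M T^-2].
B (magnetic field) has dimensions [I^-1 M T^-2].
q (charge) has dimensions [I T].
v (velocity) has dimensions [L T^-1].

Left side: [L M T^-2]
Right side: [I^2 L M^-1 T^2]

The two sides have different dimensions, so the equation is NOT dimensionally consistent.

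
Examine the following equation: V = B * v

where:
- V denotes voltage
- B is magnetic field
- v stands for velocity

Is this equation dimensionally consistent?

No

V (voltage) has dimensions [I^-1 L^2 M T^-3].
B (magnetic field) has dimensions [I^-1 M T^-2].
v (velocity) has dimensions [L T^-1].

Left side: [I^-1 L^2 M T^-3]
Right side: [I^-1 L M T^-3]

The two sides have different dimensions, so the equation is NOT dimensionally consistent.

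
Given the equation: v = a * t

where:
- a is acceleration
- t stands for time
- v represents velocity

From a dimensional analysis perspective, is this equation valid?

Yes

a (acceleration) has dimensions [L T^-2].
t (time) has dimensions [T].
v (velocity) has dimensions [L T^-1].

Left side: [L T^-1]
Right side: [L T^-1]

Both sides have the same dimensions, so the equation is dimensionally consistent.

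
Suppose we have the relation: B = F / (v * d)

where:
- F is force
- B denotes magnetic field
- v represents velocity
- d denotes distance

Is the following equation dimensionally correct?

No

F (force) has dimensions [L M T^-2].
B (magnetic field) has dimensions [I^-1 M T^-2].
v (velocity) has dimensions [L T^-1].
d (distance) has dimensions [L].

Left side: [I^-1 M T^-2]
Right side: [L^-1 M T^-1]

The two sides have different dimensions, so the equation is NOT dimensionally consistent.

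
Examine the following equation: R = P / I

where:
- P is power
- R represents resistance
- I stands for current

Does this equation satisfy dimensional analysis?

No

P (power) has dimensions [L^2 M T^-3].
R (resistance) has dimensions [I^-2 L^2 M T^-3].
I (current) has dimensions [I].

Left side: [I^-2 L^2 M T^-3]
Right side: [I^-1 L^2 M T^-3]

The two sides have different dimensions, so the equation is NOT dimensionally consistent.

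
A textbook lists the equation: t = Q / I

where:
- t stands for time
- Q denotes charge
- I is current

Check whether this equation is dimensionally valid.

Yes

t (time) has dimensions [T].
Q (charge) has dimensions [I T].
I (current) has dimensions [I].

Left side: [T]
Right side: [T]

Both sides have the same dimensions, so the equation is dimensionally consistent.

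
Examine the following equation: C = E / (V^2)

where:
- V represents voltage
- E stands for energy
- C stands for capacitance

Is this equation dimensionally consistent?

Yes

V (voltage) has dimensions [I^-1 L^2 M T^-3].
E (energy) has dimensions [L^2 M T^-2].
C (capacitance) has dimensions [I^2 L^-2 M^-1 T^4].

Left side: [I^2 L^-2 M^-1 T^4]
Right side: [I^2 L^-2 M^-1 T^4]

Both sides have the same dimensions, so the equation is dimensionally consistent.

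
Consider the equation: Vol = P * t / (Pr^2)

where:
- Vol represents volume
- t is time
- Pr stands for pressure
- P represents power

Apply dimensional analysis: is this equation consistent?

No

Vol (volume) has dimensions [L^3].
t (time) has dimensions [T].
Pr (pressure) has dimensions [L^-1 M T^-2].
P (power) has dimensions [L^2 M T^-3].

Left side: [L^3]
Right side: [L^4 M^-1 T^2]

The two sides have different dimensions, so the equation is NOT dimensionally consistent.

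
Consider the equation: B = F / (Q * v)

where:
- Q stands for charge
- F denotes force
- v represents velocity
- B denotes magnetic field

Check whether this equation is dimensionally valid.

Yes

Q (charge) has dimensions [I T].
F (force) has dimensions [L M T^-2].
v (velocity) has dimensions [L T^-1].
B (magnetic field) has dimensions [I^-1 M T^-2].

Left side: [I^-1 M T^-2]
Right side: [I^-1 M T^-2]

Both sides have the same dimensions, so the equation is dimensionally consistent.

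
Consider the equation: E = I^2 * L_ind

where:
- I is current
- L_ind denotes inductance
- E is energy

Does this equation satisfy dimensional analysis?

Yes

I (current) has dimensions [I].
L_ind (inductance) has dimensions [I^-2 L^2 M T^-2].
E (energy) has dimensions [L^2 M T^-2].

Left side: [L^2 M T^-2]
Right side: [L^2 M T^-2]

Both sides have the same dimensions, so the equation is dimensionally consistent.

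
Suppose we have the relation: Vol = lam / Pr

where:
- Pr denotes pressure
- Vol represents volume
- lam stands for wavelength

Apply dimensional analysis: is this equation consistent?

No

Pr (pressure) has dimensions [L^-1 M T^-2].
Vol (volume) has dimensions [L^3].
lam (wavelength) has dimensions [L].

Left side: [L^3]
Right side: [L^2 M^-1 T^2]

The two sides have different dimensions, so the equation is NOT dimensionally consistent.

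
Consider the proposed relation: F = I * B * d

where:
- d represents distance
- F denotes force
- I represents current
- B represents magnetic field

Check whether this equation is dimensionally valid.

Yes

d (distance) has dimensions [L].
F (force) has dimensions [L M T^-2].
I (current) has dimensions [I].
B (magnetic field) has dimensions [I^-1 M T^-2].

Left side: [L M T^-2]
Right side: [L M T^-2]

Both sides have the same dimensions, so the equation is dimensionally consistent.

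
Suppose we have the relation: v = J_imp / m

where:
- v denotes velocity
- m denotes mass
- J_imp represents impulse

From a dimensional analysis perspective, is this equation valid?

Yes

v (velocity) has dimensions [L T^-1].
m (mass) has dimensions [M].
J_imp (impulse) has dimensions [L M T^-1].

Left side: [L T^-1]
Right side: [L T^-1]

Both sides have the same dimensions, so the equation is dimensionally consistent.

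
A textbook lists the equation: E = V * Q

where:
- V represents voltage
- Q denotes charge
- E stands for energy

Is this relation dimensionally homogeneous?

Yes

V (voltage) has dimensions [I^-1 L^2 M T^-3].
Q (charge) has dimensions [I T].
E (energy) has dimensions [L^2 M T^-2].

Left side: [L^2 M T^-2]
Right side: [L^2 M T^-2]

Both sides have the same dimensions, so the equation is dimensionally consistent.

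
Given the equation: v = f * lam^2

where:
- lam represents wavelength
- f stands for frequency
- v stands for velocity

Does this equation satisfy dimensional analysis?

No

lam (wavelength) has dimensions [L].
f (frequency) has dimensions [T^-1].
v (velocity) has dimensions [L T^-1].

Left side: [L T^-1]
Right side: [L^2 T^-1]

The two sides have different dimensions, so the equation is NOT dimensionally consistent.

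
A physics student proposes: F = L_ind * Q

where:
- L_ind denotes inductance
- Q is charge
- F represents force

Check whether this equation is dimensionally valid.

No

L_ind (inductance) has dimensions [I^-2 L^2 M T^-2].
Q (charge) has dimensions [I T].
F (force) has dimensions [L M T^-2].

Left side: [L M T^-2]
Right side: [I^-1 L^2 M T^-1]

The two sides have different dimensions, so the equation is NOT dimensionally consistent.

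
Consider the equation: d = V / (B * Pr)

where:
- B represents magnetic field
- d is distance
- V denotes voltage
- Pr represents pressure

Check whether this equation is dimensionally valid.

No

B (magnetic field) has dimensions [I^-1 M T^-2].
d (distance) has dimensions [L].
V (voltage) has dimensions [I^-1 L^2 M T^-3].
Pr (pressure) has dimensions [L^-1 M T^-2].

Left side: [L]
Right side: [L^3 M^-1 T]

The two sides have different dimensions, so the equation is NOT dimensionally consistent.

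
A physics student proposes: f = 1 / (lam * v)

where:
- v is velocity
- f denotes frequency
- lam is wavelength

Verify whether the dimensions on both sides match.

No

v (velocity) has dimensions [L T^-1].
f (frequency) has dimensions [T^-1].
lam (wavelength) has dimensions [L].

Left side: [T^-1]
Right side: [L^-2 T]

The two sides have different dimensions, so the equation is NOT dimensionally consistent.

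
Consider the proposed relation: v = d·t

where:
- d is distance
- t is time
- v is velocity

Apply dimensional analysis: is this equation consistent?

No

d (distance) has dimensions [L].
t (time) has dimensions [T].
v (velocity) has dimensions [L T^-1].

Left side: [L T^-1]
Right side: [L T]

The two sides have different dimensions, so the equation is NOT dimensionally consistent.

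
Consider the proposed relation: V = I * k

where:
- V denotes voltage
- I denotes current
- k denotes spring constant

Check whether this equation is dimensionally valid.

No

V (voltage) has dimensions [I^-1 L^2 M T^-3].
I (current) has dimensions [I].
k (spring constant) has dimensions [M T^-2].

Left side: [I^-1 L^2 M T^-3]
Right side: [I M T^-2]

The two sides have different dimensions, so the equation is NOT dimensionally consistent.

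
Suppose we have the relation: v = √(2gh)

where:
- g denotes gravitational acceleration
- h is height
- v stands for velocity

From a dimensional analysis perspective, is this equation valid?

Yes

g (gravitational acceleration) has dimensions [L T^-2].
h (height) has dimensions [L].
v (velocity) has dimensions [L T^-1].

Left side: [L T^-1]
Right side: [L T^-1]

Both sides have the same dimensions, so the equation is dimensionally consistent.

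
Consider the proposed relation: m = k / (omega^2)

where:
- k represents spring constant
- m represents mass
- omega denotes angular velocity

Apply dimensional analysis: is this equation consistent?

Yes

k (spring constant) has dimensions [M T^-2].
m (mass) has dimensions [M].
omega (angular velocity) has dimensions [T^-1].

Left side: [M]
Right side: [M]

Both sides have the same dimensions, so the equation is dimensionally consistent.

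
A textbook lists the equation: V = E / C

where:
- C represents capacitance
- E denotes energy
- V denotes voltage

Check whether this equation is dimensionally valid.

No

C (capacitance) has dimensions [I^2 L^-2 M^-1 T^4].
E (energy) has dimensions [L^2 M T^-2].
V (voltage) has dimensions [I^-1 L^2 M T^-3].

Left side: [I^-1 L^2 M T^-3]
Right side: [I^-2 L^4 M^2 T^-6]

The two sides have different dimensions, so the equation is NOT dimensionally consistent.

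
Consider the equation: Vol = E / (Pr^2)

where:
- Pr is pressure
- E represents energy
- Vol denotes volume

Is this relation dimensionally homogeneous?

No

Pr (pressure) has dimensions [L^-1 M T^-2].
E (energy) has dimensions [L^2 M T^-2].
Vol (volume) has dimensions [L^3].

Left side: [L^3]
Right side: [L^4 M^-1 T^2]

The two sides have different dimensions, so the equation is NOT dimensionally consistent.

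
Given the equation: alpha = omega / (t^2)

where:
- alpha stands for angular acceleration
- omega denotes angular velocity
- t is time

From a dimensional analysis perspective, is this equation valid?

No

alpha (angular acceleration) has dimensions [T^-2].
omega (angular velocity) has dimensions [T^-1].
t (time) has dimensions [T].

Left side: [T^-2]
Right side: [T^-3]

The two sides have different dimensions, so the equation is NOT dimensionally consistent.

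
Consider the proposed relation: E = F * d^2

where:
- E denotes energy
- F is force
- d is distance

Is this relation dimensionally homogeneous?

No

E (energy) has dimensions [L^2 M T^-2].
F (force) has dimensions [L M T^-2].
d (distance) has dimensions [L].

Left side: [L^2 M T^-2]
Right side: [L^3 M T^-2]

The two sides have different dimensions, so the equation is NOT dimensionally consistent.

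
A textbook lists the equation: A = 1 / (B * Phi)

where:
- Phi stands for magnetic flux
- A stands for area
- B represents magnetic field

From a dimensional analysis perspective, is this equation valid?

No

Phi (magnetic flux) has dimensions [I^-1 L^2 M T^-2].
A (area) has dimensions [L^2].
B (magnetic field) has dimensions [I^-1 M T^-2].

Left side: [L^2]
Right side: [I^2 L^-2 M^-2 T^4]

The two sides have different dimensions, so the equation is NOT dimensionally consistent.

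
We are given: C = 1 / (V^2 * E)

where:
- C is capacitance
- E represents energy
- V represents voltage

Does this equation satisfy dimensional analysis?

No

C (capacitance) has dimensions [I^2 L^-2 M^-1 T^4].
E (energy) has dimensions [L^2 M T^-2].
V (voltage) has dimensions [I^-1 L^2 M T^-3].

Left side: [I^2 L^-2 M^-1 T^4]
Right side: [I^2 L^-6 M^-3 T^8]

The two sides have different dimensions, so the equation is NOT dimensionally consistent.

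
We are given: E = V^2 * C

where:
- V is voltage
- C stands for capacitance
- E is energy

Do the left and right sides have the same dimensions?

Yes

V (voltage) has dimensions [I^-1 L^2 M T^-3].
C (capacitance) has dimensions [I^2 L^-2 M^-1 T^4].
E (energy) has dimensions [L^2 M T^-2].

Left side: [L^2 M T^-2]
Right side: [L^2 M T^-2]

Both sides have the same dimensions, so the equation is dimensionally consistent.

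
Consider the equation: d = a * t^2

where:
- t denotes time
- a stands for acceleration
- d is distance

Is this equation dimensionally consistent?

Yes

t (time) has dimensions [T].
a (acceleration) has dimensions [L T^-2].
d (distance) has dimensions [L].

Left side: [L]
Right side: [L]

Both sides have the same dimensions, so the equation is dimensionally consistent.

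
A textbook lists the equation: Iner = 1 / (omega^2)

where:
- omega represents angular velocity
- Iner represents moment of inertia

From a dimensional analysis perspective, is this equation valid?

No

omega (angular velocity) has dimensions [T^-1].
Iner (moment of inertia) has dimensions [L^2 M].

Left side: [L^2 M]
Right side: [T^2]

The two sides have different dimensions, so the equation is NOT dimensionally consistent.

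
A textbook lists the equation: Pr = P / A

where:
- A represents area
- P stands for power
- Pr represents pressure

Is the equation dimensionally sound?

No

A (area) has dimensions [L^2].
P (power) has dimensions [L^2 M T^-3].
Pr (pressure) has dimensions [L^-1 M T^-2].

Left side: [L^-1 M T^-2]
Right side: [M T^-3]

The two sides have different dimensions, so the equation is NOT dimensionally consistent.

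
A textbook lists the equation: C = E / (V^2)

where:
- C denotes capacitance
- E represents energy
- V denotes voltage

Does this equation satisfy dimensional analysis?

Yes

C (capacitance) has dimensions [I^2 L^-2 M^-1 T^4].
E (energy) has dimensions [L^2 M T^-2].
V (voltage) has dimensions [I^-1 L^2 M T^-3].

Left side: [I^2 L^-2 M^-1 T^4]
Right side: [I^2 L^-2 M^-1 T^4]

Both sides have the same dimensions, so the equation is dimensionally consistent.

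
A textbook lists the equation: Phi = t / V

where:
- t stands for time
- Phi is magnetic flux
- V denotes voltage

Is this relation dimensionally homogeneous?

No

t (time) has dimensions [T].
Phi (magnetic flux) has dimensions [I^-1 L^2 M T^-2].
V (voltage) has dimensions [I^-1 L^2 M T^-3].

Left side: [I^-1 L^2 M T^-2]
Right side: [I L^-2 M^-1 T^4]

The two sides have different dimensions, so the equation is NOT dimensionally consistent.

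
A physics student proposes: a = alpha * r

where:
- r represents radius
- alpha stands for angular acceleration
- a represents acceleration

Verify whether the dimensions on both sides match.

Yes

r (radius) has dimensions [L].
alpha (angular acceleration) has dimensions [T^-2].
a (acceleration) has dimensions [L T^-2].

Left side: [L T^-2]
Right side: [L T^-2]

Both sides have the same dimensions, so the equation is dimensionally consistent.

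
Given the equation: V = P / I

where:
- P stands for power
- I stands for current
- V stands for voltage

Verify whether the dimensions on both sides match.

Yes

P (power) has dimensions [L^2 M T^-3].
I (current) has dimensions [I].
V (voltage) has dimensions [I^-1 L^2 M T^-3].

Left side: [I^-1 L^2 M T^-3]
Right side: [I^-1 L^2 M T^-3]

Both sides have the same dimensions, so the equation is dimensionally consistent.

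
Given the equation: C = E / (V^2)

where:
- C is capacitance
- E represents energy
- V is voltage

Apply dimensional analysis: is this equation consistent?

Yes

C (capacitance) has dimensions [I^2 L^-2 M^-1 T^4].
E (energy) has dimensions [L^2 M T^-2].
V (voltage) has dimensions [I^-1 L^2 M T^-3].

Left side: [I^2 L^-2 M^-1 T^4]
Right side: [I^2 L^-2 M^-1 T^4]

Both sides have the same dimensions, so the equation is dimensionally consistent.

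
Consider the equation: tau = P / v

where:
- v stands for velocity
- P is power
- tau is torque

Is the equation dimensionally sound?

No

v (velocity) has dimensions [L T^-1].
P (power) has dimensions [L^2 M T^-3].
tau (torque) has dimensions [L^2 M T^-2].

Left side: [L^2 M T^-2]
Right side: [L M T^-2]

The two sides have different dimensions, so the equation is NOT dimensionally consistent.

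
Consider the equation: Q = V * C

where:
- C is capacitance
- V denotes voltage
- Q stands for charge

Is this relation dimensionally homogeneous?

Yes

C (capacitance) has dimensions [I^2 L^-2 M^-1 T^4].
V (voltage) has dimensions [I^-1 L^2 M T^-3].
Q (charge) has dimensions [I T].

Left side: [I T]
Right side: [I T]

Both sides have the same dimensions, so the equation is dimensionally consistent.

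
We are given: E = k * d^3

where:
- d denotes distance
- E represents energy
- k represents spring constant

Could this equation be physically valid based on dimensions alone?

No

d (distance) has dimensions [L].
E (energy) has dimensions [L^2 M T^-2].
k (spring constant) has dimensions [M T^-2].

Left side: [L^2 M T^-2]
Right side: [L^3 M T^-2]

The two sides have different dimensions, so the equation is NOT dimensionally consistent.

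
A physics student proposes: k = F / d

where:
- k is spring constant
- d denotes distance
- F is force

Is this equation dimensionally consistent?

Yes

k (spring constant) has dimensions [M T^-2].
d (distance) has dimensions [L].
F (force) has dimensions [L M T^-2].

Left side: [M T^-2]
Right side: [M T^-2]

Both sides have the same dimensions, so the equation is dimensionally consistent.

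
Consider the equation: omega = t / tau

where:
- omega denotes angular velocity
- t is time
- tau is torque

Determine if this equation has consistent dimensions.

No

omega (angular velocity) has dimensions [T^-1].
t (time) has dimensions [T].
tau (torque) has dimensions [L^2 M T^-2].

Left side: [T^-1]
Right side: [L^-2 M^-1 T^3]

The two sides have different dimensions, so the equation is NOT dimensionally consistent.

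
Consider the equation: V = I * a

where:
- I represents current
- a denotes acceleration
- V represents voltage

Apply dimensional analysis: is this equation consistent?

No

I (current) has dimensions [I].
a (acceleration) has dimensions [L T^-2].
V (voltage) has dimensions [I^-1 L^2 M T^-3].

Left side: [I^-1 L^2 M T^-3]
Right side: [I L T^-2]

The two sides have different dimensions, so the equation is NOT dimensionally consistent.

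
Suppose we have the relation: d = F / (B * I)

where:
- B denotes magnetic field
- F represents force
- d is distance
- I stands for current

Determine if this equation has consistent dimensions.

Yes

B (magnetic field) has dimensions [I^-1 M T^-2].
F (force) has dimensions [L M T^-2].
d (distance) has dimensions [L].
I (current) has dimensions [I].

Left side: [L]
Right side: [L]

Both sides have the same dimensions, so the equation is dimensionally consistent.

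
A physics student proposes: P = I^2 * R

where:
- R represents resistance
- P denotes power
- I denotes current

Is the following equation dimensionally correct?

Yes

R (resistance) has dimensions [I^-2 L^2 M T^-3].
P (power) has dimensions [L^2 M T^-3].
I (current) has dimensions [I].

Left side: [L^2 M T^-3]
Right side: [L^2 M T^-3]

Both sides have the same dimensions, so the equation is dimensionally consistent.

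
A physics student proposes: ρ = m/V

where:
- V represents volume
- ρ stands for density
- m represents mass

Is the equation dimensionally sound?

Yes

V (volume) has dimensions [L^3].
ρ (density) has dimensions [L^-3 M].
m (mass) has dimensions [M].

Left side: [L^-3 M]
Right side: [L^-3 M]

Both sides have the same dimensions, so the equation is dimensionally consistent.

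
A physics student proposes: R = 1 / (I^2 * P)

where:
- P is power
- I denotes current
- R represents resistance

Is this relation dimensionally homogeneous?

No

P (power) has dimensions [L^2 M T^-3].
I (current) has dimensions [I].
R (resistance) has dimensions [I^-2 L^2 M T^-3].

Left side: [I^-2 L^2 M T^-3]
Right side: [I^-2 L^-2 M^-1 T^3]

The two sides have different dimensions, so the equation is NOT dimensionally consistent.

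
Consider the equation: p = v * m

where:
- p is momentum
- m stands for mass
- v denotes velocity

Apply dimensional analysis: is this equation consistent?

Yes

p (momentum) has dimensions [L M T^-1].
m (mass) has dimensions [M].
v (velocity) has dimensions [L T^-1].

Left side: [L M T^-1]
Right side: [L M T^-1]

Both sides have the same dimensions, so the equation is dimensionally consistent.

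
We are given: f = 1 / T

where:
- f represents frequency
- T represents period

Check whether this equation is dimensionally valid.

Yes

f (frequency) has dimensions [T^-1].
T (period) has dimensions [T].

Left side: [T^-1]
Right side: [T^-1]

Both sides have the same dimensions, so the equation is dimensionally consistent.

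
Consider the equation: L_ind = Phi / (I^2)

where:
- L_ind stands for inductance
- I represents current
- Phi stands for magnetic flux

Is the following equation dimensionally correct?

No

L_ind (inductance) has dimensions [I^-2 L^2 M T^-2].
I (current) has dimensions [I].
Phi (magnetic flux) has dimensions [I^-1 L^2 M T^-2].

Left side: [I^-2 L^2 M T^-2]
Right side: [I^-3 L^2 M T^-2]

The two sides have different dimensions, so the equation is NOT dimensionally consistent.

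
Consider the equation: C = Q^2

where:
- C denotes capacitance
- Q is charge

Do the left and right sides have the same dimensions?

No

C (capacitance) has dimensions [I^2 L^-2 M^-1 T^4].
Q (charge) has dimensions [I T].

Left side: [I^2 L^-2 M^-1 T^4]
Right side: [I^2 T^2]

The two sides have different dimensions, so the equation is NOT dimensionally consistent.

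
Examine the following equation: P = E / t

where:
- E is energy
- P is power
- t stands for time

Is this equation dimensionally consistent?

Yes

E (energy) has dimensions [L^2 M T^-2].
P (power) has dimensions [L^2 M T^-3].
t (time) has dimensions [T].

Left side: [L^2 M T^-3]
Right side: [L^2 M T^-3]

Both sides have the same dimensions, so the equation is dimensionally consistent.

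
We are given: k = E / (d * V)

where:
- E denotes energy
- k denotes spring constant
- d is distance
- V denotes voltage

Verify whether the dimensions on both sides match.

No

E (energy) has dimensions [L^2 M T^-2].
k (spring constant) has dimensions [M T^-2].
d (distance) has dimensions [L].
V (voltage) has dimensions [I^-1 L^2 M T^-3].

Left side: [M T^-2]
Right side: [I L^-1 T]

The two sides have different dimensions, so the equation is NOT dimensionally consistent.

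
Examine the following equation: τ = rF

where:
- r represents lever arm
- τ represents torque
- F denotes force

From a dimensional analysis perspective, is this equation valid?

Yes

r (lever arm) has dimensions [L].
τ (torque) has dimensions [L^2 M T^-2].
F (force) has dimensions [L M T^-2].

Left side: [L^2 M T^-2]
Right side: [L^2 M T^-2]

Both sides have the same dimensions, so the equation is dimensionally consistent.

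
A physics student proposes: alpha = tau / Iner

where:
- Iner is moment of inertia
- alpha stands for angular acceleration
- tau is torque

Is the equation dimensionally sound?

Yes

Iner (moment of inertia) has dimensions [L^2 M].
alpha (angular acceleration) has dimensions [T^-2].
tau (torque) has dimensions [L^2 M T^-2].

Left side: [T^-2]
Right side: [T^-2]

Both sides have the same dimensions, so the equation is dimensionally consistent.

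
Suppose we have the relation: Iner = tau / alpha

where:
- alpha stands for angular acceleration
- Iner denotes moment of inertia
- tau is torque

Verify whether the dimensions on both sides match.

Yes

alpha (angular acceleration) has dimensions [T^-2].
Iner (moment of inertia) has dimensions [L^2 M].
tau (torque) has dimensions [L^2 M T^-2].

Left side: [L^2 M]
Right side: [L^2 M]

Both sides have the same dimensions, so the equation is dimensionally consistent.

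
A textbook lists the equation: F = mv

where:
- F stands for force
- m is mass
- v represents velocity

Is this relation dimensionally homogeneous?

No

F (force) has dimensions [L M T^-2].
m (mass) has dimensions [M].
v (velocity) has dimensions [L T^-1].

Left side: [L M T^-2]
Right side: [L M T^-1]

The two sides have different dimensions, so the equation is NOT dimensionally consistent.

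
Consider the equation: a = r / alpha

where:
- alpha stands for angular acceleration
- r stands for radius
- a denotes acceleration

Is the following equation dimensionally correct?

No

alpha (angular acceleration) has dimensions [T^-2].
r (radius) has dimensions [L].
a (acceleration) has dimensions [L T^-2].

Left side: [L T^-2]
Right side: [L T^2]

The two sides have different dimensions, so the equation is NOT dimensionally consistent.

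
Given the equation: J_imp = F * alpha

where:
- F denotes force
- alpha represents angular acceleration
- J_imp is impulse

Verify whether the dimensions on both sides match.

No

F (force) has dimensions [L M T^-2].
alpha (angular acceleration) has dimensions [T^-2].
J_imp (impulse) has dimensions [L M T^-1].

Left side: [L M T^-1]
Right side: [L M T^-4]

The two sides have different dimensions, so the equation is NOT dimensionally consistent.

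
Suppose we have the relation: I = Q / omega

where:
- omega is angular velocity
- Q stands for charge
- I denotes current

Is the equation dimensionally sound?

No

omega (angular velocity) has dimensions [T^-1].
Q (charge) has dimensions [I T].
I (current) has dimensions [I].

Left side: [I]
Right side: [I T^2]

The two sides have different dimensions, so the equation is NOT dimensionally consistent.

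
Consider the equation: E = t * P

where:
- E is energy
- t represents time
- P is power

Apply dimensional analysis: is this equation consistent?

Yes

E (energy) has dimensions [L^2 M T^-2].
t (time) has dimensions [T].
P (power) has dimensions [L^2 M T^-3].

Left side: [L^2 M T^-2]
Right side: [L^2 M T^-2]

Both sides have the same dimensions, so the equation is dimensionally consistent.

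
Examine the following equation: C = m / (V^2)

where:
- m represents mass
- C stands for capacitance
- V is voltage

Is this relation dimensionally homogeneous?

No

m (mass) has dimensions [M].
C (capacitance) has dimensions [I^2 L^-2 M^-1 T^4].
V (voltage) has dimensions [I^-1 L^2 M T^-3].

Left side: [I^2 L^-2 M^-1 T^4]
Right side: [I^2 L^-4 M^-1 T^6]

The two sides have different dimensions, so the equation is NOT dimensionally consistent.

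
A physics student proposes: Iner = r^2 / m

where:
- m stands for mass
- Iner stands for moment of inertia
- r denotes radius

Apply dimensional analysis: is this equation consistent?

No

m (mass) has dimensions [M].
Iner (moment of inertia) has dimensions [L^2 M].
r (radius) has dimensions [L].

Left side: [L^2 M]
Right side: [L^2 M^-1]

The two sides have different dimensions, so the equation is NOT dimensionally consistent.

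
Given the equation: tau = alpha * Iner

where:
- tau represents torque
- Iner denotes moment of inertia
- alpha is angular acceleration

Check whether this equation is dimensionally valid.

Yes

tau (torque) has dimensions [L^2 M T^-2].
Iner (moment of inertia) has dimensions [L^2 M].
alpha (angular acceleration) has dimensions [T^-2].

Left side: [L^2 M T^-2]
Right side: [L^2 M T^-2]

Both sides have the same dimensions, so the equation is dimensionally consistent.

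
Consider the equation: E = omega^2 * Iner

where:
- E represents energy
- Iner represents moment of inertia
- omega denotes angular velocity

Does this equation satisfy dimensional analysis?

Yes

E (energy) has dimensions [L^2 M T^-2].
Iner (moment of inertia) has dimensions [L^2 M].
omega (angular velocity) has dimensions [T^-1].

Left side: [L^2 M T^-2]
Right side: [L^2 M T^-2]

Both sides have the same dimensions, so the equation is dimensionally consistent.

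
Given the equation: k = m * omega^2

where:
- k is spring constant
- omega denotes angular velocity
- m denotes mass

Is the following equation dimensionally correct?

Yes

k (spring constant) has dimensions [M T^-2].
omega (angular velocity) has dimensions [T^-1].
m (mass) has dimensions [M].

Left side: [M T^-2]
Right side: [M T^-2]

Both sides have the same dimensions, so the equation is dimensionally consistent.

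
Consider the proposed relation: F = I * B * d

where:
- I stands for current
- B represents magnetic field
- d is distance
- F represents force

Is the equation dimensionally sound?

Yes

I (current) has dimensions [I].
B (magnetic field) has dimensions [I^-1 M T^-2].
d (distance) has dimensions [L].
F (force) has dimensions [L M T^-2].

Left side: [L M T^-2]
Right side: [L M T^-2]

Both sides have the same dimensions, so the equation is dimensionally consistent.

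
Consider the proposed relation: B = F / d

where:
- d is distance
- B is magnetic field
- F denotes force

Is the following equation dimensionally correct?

No

d (distance) has dimensions [L].
B (magnetic field) has dimensions [I^-1 M T^-2].
F (force) has dimensions [L M T^-2].

Left side: [I^-1 M T^-2]
Right side: [M T^-2]

The two sides have different dimensions, so the equation is NOT dimensionally consistent.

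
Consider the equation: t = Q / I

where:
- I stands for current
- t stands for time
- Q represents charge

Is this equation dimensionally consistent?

Yes

I (current) has dimensions [I].
t (time) has dimensions [T].
Q (charge) has dimensions [I T].

Left side: [T]
Right side: [T]

Both sides have the same dimensions, so the equation is dimensionally consistent.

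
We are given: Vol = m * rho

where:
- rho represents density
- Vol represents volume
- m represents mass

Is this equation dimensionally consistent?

No

rho (density) has dimensions [L^-3 M].
Vol (volume) has dimensions [L^3].
m (mass) has dimensions [M].

Left side: [L^3]
Right side: [L^-3 M^2]

The two sides have different dimensions, so the equation is NOT dimensionally consistent.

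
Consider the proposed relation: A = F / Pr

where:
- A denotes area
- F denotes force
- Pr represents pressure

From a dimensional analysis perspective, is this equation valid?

Yes

A (area) has dimensions [L^2].
F (force) has dimensions [L M T^-2].
Pr (pressure) has dimensions [L^-1 M T^-2].

Left side: [L^2]
Right side: [L^2]

Both sides have the same dimensions, so the equation is dimensionally consistent.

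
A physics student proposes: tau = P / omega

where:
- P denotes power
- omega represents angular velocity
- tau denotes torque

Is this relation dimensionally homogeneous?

Yes

P (power) has dimensions [L^2 M T^-3].
omega (angular velocity) has dimensions [T^-1].
tau (torque) has dimensions [L^2 M T^-2].

Left side: [L^2 M T^-2]
Right side: [L^2 M T^-2]

Both sides have the same dimensions, so the equation is dimensionally consistent.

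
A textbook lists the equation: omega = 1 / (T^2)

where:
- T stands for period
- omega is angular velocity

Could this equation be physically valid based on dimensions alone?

No

T (period) has dimensions [T].
omega (angular velocity) has dimensions [T^-1].

Left side: [T^-1]
Right side: [T^-2]

The two sides have different dimensions, so the equation is NOT dimensionally consistent.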